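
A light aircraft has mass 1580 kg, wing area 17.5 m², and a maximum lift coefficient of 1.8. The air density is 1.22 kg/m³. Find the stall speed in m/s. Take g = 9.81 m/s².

V_stall = 28.4 m/s

At stall, lift equals weight: L = W = m·g = 1580 × 9.81 = 15500 N.
V_stall = √(2W/(ρ·S·CL,max)) = √(2 × 15500 / (1.22 × 17.5 × 1.8))
V_stall = √806.7 = 28.4 m/s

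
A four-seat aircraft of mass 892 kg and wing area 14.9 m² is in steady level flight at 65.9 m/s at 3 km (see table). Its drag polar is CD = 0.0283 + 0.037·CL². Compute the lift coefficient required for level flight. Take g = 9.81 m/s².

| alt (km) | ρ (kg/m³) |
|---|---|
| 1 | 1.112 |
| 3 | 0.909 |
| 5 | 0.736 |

CL = 0.298

At 3 km, from the table: ρ = 0.909 kg/m³.
In steady level flight, lift balances weight: W = mg = 892 × 9.81 = 8750.5 N.
Dynamic pressure q = 0.5 × 0.909 × 65.9² = 1974 Pa.
CL = W/(q·S) = 8750.5 / (1974 × 14.9) = 0.2975.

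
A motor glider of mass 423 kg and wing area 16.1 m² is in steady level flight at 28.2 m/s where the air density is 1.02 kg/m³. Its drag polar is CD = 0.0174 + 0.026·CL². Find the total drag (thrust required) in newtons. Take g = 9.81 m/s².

D = 182 N

In steady level flight, lift balances weight: W = mg = 423 × 9.81 = 4149.6 N.
Dynamic pressure q = 0.5 × 1.02 × 28.2² = 405.6 Pa.
CL = W/(q·S) = 4149.6 / (405.6 × 16.1) = 0.6355.
CD = 0.0174 + 0.026 × 0.6355² = 0.0279.
D = q·S·CD = 405.6 × 16.1 × 0.0279 = 182.2 N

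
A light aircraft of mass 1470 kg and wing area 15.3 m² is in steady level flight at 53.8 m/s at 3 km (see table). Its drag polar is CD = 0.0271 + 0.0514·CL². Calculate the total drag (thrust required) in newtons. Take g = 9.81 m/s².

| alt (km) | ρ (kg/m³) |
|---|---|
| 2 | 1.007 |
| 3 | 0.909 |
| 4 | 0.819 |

At 3 km, from the table: ρ = 0.909 kg/m³.
Level flight ⇒ L = W = m·g = 1470 × 9.81 = 14421 N.
Dynamic pressure q = 0.5 × 0.909 × 53.8² = 1316 Pa.
CL = 2W/(ρv²S) = 2×14421/(0.909×53.8²×15.3) = 0.7165.
CD = 0.0271 + 0.0514 × 0.7165² = 0.05348.
D = q·S·CD = 1316 × 15.3 × 0.05348 = 1077 N

D = 1080 N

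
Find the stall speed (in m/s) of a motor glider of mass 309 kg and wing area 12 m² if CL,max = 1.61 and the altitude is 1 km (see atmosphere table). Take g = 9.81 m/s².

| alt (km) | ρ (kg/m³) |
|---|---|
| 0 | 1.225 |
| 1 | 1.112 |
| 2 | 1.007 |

V_stall = 16.8 m/s

At 1 km, from the table: ρ = 1.112 kg/m³.
Weight W = mg = 309 × 9.81 = 3031 N.
V_stall = √(2W/(ρ·S·CL,max)) = √(2 × 3031 / (1.112 × 12 × 1.61))
V_stall = √282.2 = 16.8 m/s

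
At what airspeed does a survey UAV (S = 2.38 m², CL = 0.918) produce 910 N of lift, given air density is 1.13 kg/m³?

v = 27.2 m/s

L = ½ρv²S·CL ⇒ v = √(2L/(ρ·S·CL))
v = √(2 × 910 / (1.13 × 2.38 × 0.918)) = √737.2 = 27.2 m/s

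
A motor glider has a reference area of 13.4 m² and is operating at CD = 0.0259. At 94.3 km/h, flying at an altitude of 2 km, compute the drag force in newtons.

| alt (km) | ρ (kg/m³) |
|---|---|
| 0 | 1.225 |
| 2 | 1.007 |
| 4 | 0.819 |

At 2 km, from the table: ρ = 1.007 kg/m³.
Convert speed: v = 94.3 km/h ÷ 3.6 = 26.19 m/s.
D = ½ρv²S·CD = ½ × 1.007 × 26.19² × 13.4 × 0.0259 = 120 N

D = 120 N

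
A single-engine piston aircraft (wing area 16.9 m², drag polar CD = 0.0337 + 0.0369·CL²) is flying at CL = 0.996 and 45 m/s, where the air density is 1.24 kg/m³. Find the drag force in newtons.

D = 1490 N

CD = 0.0337 + 0.0369 × 0.996² = 0.07031
D = ½ρv²S·CD = ½ × 1.24 × 45² × 16.9 × 0.07031 = 1490 N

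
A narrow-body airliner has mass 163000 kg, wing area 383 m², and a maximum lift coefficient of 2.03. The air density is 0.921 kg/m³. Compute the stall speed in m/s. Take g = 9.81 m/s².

V_stall = 66.8 m/s

Weight W = mg = 163000 × 9.81 = 1.599×10^6 N.
V_stall = √(2W/(ρ·S·CL,max)) = √(2 × 1.599×10^6 / (0.921 × 383 × 2.03))
V_stall = √4466 = 66.8 m/s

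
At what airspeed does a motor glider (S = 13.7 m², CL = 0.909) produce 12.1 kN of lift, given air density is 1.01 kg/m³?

v = 43.9 m/s

L = ½ρv²S·CL ⇒ v = √(2L/(ρ·S·CL))
v = √(2 × 12100 / (1.01 × 13.7 × 0.909)) = √1924 = 43.9 m/s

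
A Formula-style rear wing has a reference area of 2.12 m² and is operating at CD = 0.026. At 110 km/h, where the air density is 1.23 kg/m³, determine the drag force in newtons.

D = 31.6 N

Convert speed: v = 110 km/h ÷ 3.6 = 30.56 m/s.
D = ½ρv²S·CD = ½ × 1.23 × 30.56² × 2.12 × 0.026 = 31.6 N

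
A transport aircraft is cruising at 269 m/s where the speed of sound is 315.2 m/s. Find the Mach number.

M = 0.853

M = v/a = 269 / 315.2 = 0.853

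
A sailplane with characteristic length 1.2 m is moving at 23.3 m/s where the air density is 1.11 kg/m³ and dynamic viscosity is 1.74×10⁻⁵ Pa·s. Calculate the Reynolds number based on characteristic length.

Re = ρ·v·c/μ = 1.11 × 23.3 × 1.2 / (1.74×10⁻⁵) = 1.78×10^6

Re = 1.78×10^6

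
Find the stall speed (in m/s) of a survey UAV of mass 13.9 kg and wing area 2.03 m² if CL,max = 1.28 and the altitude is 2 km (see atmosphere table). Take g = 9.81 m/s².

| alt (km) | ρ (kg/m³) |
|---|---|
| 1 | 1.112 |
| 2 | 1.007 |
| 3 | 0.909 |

At 2 km, from the table: ρ = 1.007 kg/m³.
At stall, lift equals weight: L = W = m·g = 13.9 × 9.81 = 136.4 N.
V_stall = √(2W/(ρ·S·CL,max)) = √(2 × 136.4 / (1.007 × 2.03 × 1.28))
V_stall = √104.2 = 10.2 m/s

V_stall = 10.2 m/s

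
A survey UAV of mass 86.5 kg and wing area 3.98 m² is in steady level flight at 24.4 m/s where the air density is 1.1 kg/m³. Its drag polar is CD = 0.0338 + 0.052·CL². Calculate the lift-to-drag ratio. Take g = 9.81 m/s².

Level flight ⇒ L = W = m·g = 86.5 × 9.81 = 848.57 N.
q = ½ρv² = ½ × 1.1 × 24.4² = 327.4 Pa.
CL = W/(q·S) = 848.57 / (327.4 × 3.98) = 0.6511.
CD = 0.0338 + 0.052 × 0.6511² = 0.05585.
L/D = CL/CD = 0.6511 / 0.05585 = 11.7

L/D = 11.7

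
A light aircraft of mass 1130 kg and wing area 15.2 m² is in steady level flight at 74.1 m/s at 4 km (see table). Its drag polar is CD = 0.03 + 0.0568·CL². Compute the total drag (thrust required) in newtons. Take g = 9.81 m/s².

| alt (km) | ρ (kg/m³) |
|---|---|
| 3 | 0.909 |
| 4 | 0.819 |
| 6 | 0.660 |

At 4 km, from the table: ρ = 0.819 kg/m³.
In steady level flight, lift balances weight: W = mg = 1130 × 9.81 = 11085 N.
q = ½ρv² = ½ × 0.819 × 74.1² = 2248 Pa.
CL = W/(q·S) = 11085 / (2248 × 15.2) = 0.3243.
CD = 0.03 + 0.0568 × 0.3243² = 0.03598.
D = q·S·CD = 2248 × 15.2 × 0.03598 = 1230 N

D = 1230 N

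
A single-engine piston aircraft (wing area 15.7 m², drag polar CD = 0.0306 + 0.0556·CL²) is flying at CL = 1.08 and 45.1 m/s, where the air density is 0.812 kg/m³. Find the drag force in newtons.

CD = 0.0306 + 0.0556 × 1.08² = 0.09545
D = ½ρv²S·CD = ½ × 0.812 × 45.1² × 15.7 × 0.09545 = 1240 N

D = 1240 N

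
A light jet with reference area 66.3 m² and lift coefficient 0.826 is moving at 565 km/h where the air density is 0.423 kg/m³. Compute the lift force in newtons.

L = 2.85×10^5 N

Convert speed: v = 565 km/h ÷ 3.6 = 156.9 m/s.
Dynamic pressure q = ½ρv² = ½ × 0.423 × 156.9² = 5210 Pa.
L = q·S·CL = 5210 × 66.3 × 0.826 = 2.85×10^5 N ≈ 285 kN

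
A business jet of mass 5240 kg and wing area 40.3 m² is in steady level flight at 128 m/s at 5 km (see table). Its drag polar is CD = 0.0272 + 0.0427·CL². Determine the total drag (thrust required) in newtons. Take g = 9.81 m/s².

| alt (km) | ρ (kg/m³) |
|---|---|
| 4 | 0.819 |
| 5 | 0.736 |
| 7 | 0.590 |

D = 7070 N

At 5 km, from the table: ρ = 0.736 kg/m³.
In steady level flight, lift balances weight: W = mg = 5240 × 9.81 = 51404 N.
q = ½ρv² = ½ × 0.736 × 128² = 6029 Pa.
Required CL = L/(qS) = 51404/(6029·40.3) = 0.2116.
CD = 0.0272 + 0.0427 × 0.2116² = 0.02911.
D = q·S·CD = 6029 × 40.3 × 0.02911 = 7073 N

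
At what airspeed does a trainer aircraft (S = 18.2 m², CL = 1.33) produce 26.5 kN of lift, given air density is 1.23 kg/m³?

v = 42.2 m/s

L = ½ρv²S·CL ⇒ v = √(2L/(ρ·S·CL))
v = √(2 × 26500 / (1.23 × 18.2 × 1.33)) = √1780 = 42.2 m/s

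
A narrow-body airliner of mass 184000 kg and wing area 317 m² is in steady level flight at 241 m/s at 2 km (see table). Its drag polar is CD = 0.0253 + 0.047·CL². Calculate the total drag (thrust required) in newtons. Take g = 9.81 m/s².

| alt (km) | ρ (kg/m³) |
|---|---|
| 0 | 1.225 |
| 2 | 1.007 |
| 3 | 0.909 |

D = 2.51×10^5 N

At 2 km, from the table: ρ = 1.007 kg/m³.
Weight W = mg = 184000 × 9.81 = 1.805×10^6 N; in level flight L = W.
q = ½ρv² = ½ × 1.007 × 241² = 29240 Pa.
Required CL = L/(qS) = 1.805×10^6/(29240·317) = 0.1947.
CD = 0.0253 + 0.047 × 0.1947² = 0.02708.
D = q·S·CD = 29240 × 317 × 0.02708 = 2.511×10^5 N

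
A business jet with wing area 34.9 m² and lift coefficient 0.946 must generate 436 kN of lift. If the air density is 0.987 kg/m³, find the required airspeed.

L = ½ρv²S·CL ⇒ v = √(2L/(ρ·S·CL))
v = √(2 × 4.36×10^5 / (0.987 × 34.9 × 0.946)) = √26760 = 164 m/s

v = 164 m/s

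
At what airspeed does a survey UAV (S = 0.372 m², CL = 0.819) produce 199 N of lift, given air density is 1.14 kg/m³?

L = ½ρv²S·CL ⇒ v = √(2L/(ρ·S·CL))
v = √(2 × 199 / (1.14 × 0.372 × 0.819)) = √1146 = 33.9 m/s

v = 33.9 m/s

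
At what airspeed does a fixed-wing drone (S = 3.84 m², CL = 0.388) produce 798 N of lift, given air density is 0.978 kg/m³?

v = 33.1 m/s

L = ½ρv²S·CL ⇒ v = √(2L/(ρ·S·CL))
v = √(2 × 798 / (0.978 × 3.84 × 0.388)) = √1095 = 33.1 m/s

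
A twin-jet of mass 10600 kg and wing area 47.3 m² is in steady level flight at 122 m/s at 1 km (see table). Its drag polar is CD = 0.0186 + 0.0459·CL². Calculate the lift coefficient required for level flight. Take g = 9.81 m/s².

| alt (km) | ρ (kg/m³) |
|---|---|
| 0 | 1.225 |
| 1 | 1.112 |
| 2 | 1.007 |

At 1 km, from the table: ρ = 1.112 kg/m³.
Level flight ⇒ L = W = m·g = 10600 × 9.81 = 1.0399×10^5 N.
Dynamic pressure q = 0.5 × 1.112 × 122² = 8276 Pa.
Required CL = L/(qS) = 1.0399×10^5/(8276·47.3) = 0.2657.

CL = 0.266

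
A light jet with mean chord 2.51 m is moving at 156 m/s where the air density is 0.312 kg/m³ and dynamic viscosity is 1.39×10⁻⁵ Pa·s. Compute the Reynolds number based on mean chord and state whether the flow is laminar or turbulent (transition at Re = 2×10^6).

Re = ρ·v·c/μ = 0.312 × 156 × 2.51 / (1.39×10⁻⁵) = 8.79×10^6
Since 8.79×10^6 > 2×10^6, the flow is turbulent.

Re = 8.79×10^6 (turbulent)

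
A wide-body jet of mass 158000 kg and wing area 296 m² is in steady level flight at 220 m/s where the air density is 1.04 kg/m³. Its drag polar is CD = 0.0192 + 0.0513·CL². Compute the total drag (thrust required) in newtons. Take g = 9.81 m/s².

Weight W = mg = 158000 × 9.81 = 1.55×10^6 N; in level flight L = W.
q = ½ρv² = ½ × 1.04 × 220² = 25170 Pa.
CL = 2W/(ρv²S) = 2×1.55×10^6/(1.04×220²×296) = 0.2081.
CD = 0.0192 + 0.0513 × 0.2081² = 0.02142.
D = q·S·CD = 25170 × 296 × 0.02142 = 1.596×10^5 N

D = 1.6×10^5 N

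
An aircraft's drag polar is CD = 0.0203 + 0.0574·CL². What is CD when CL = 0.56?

CD = 0.0383

CD = 0.0203 + 0.0574 × 0.56² = 0.0203 + 0.018 = 0.0383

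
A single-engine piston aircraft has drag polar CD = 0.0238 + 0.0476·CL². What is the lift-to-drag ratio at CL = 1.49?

L/D = 11.5

CD = 0.0238 + 0.0476 × 1.49² = 0.1295
L/D = CL/CD = 1.49 / 0.1295 = 11.5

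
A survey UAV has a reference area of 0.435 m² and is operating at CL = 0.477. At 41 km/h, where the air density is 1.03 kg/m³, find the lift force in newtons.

Convert speed: v = 41 km/h ÷ 3.6 = 11.39 m/s.
L = ½ρv²S·CL = ½ × 1.03 × 11.39² × 0.435 × 0.477 = 13.9 N

L = 13.9 N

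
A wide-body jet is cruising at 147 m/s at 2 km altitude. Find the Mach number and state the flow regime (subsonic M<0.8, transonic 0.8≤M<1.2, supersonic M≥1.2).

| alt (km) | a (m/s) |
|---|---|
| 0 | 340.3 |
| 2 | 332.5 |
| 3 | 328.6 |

M = 0.442 (subsonic)

At 2 km, from the table: a = 332.5 m/s.
M = v/a = 147 / 332.5 = 0.442
M = 0.442 → subsonic.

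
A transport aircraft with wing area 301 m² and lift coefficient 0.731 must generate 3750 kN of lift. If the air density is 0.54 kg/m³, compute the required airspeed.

v = 251 m/s

L = ½ρv²S·CL ⇒ v = √(2L/(ρ·S·CL))
v = √(2 × 3.75×10^6 / (0.54 × 301 × 0.731)) = √63120 = 251 m/s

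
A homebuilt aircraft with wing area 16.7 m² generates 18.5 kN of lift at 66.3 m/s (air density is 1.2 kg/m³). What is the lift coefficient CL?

From L = ½ρv²S·CL, rearranging gives CL = 2L/(ρv²S).
CL = 2 × 18500 / (1.2 × 66.3² × 16.7) = 0.42

CL = 0.42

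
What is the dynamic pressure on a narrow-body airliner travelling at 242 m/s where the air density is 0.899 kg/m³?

q = 26300 Pa

q = ½ρv² = ½ × 0.899 × 242² = 26300 Pa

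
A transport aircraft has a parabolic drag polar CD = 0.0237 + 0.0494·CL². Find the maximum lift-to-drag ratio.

(L/D)max = 14.6

For CD = CD0 + K·CL², (L/D)max occurs at CL* = √(CD0/K) and equals 1/(2√(K·CD0)).
(L/D)max = 1/(2√(0.0494 × 0.0237)) = 1/(2 × 0.03422) = 14.6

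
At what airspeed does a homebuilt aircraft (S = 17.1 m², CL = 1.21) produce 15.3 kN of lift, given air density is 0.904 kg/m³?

L = ½ρv²S·CL ⇒ v = √(2L/(ρ·S·CL))
v = √(2 × 15300 / (0.904 × 17.1 × 1.21)) = √1636 = 40.4 m/s

v = 40.4 m/s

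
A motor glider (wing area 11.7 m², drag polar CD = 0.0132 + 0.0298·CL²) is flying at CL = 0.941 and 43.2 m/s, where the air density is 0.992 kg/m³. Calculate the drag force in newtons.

D = 429 N

CD = 0.0132 + 0.0298 × 0.941² = 0.03959
D = ½ρv²S·CD = ½ × 0.992 × 43.2² × 11.7 × 0.03959 = 429 N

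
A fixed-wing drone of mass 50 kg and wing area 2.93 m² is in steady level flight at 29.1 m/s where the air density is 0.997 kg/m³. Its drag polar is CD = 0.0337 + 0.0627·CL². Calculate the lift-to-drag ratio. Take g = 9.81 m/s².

Weight W = mg = 50 × 9.81 = 490.5 N; in level flight L = W.
Dynamic pressure q = 0.5 × 0.997 × 29.1² = 422.1 Pa.
Required CL = L/(qS) = 490.5/(422.1·2.93) = 0.3966.
CD = 0.0337 + 0.0627 × 0.3966² = 0.04356.
L/D = CL/CD = 0.3966 / 0.04356 = 9.1

L/D = 9.1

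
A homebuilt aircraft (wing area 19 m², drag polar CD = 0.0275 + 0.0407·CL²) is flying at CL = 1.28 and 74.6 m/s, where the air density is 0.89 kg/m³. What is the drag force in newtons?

D = 4430 N

CD = 0.0275 + 0.0407 × 1.28² = 0.09418
D = ½ρv²S·CD = ½ × 0.89 × 74.6² × 19 × 0.09418 = 4430 N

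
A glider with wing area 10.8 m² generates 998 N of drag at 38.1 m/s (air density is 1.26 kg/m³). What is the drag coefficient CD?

From D = ½ρv²S·CD, rearranging gives CD = 2D/(ρv²S).
CD = 2 × 998 / (1.26 × 38.1² × 10.8) = 0.101

CD = 0.101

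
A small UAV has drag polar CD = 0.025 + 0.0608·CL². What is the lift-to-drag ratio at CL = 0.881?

L/D = 12.2

CD = 0.025 + 0.0608 × 0.881² = 0.07219
L/D = CL/CD = 0.881 / 0.07219 = 12.2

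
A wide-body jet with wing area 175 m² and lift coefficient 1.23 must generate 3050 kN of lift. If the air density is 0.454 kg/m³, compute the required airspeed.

L = ½ρv²S·CL ⇒ v = √(2L/(ρ·S·CL))
v = √(2 × 3.05×10^6 / (0.454 × 175 × 1.23)) = √62420 = 250 m/s

v = 250 m/s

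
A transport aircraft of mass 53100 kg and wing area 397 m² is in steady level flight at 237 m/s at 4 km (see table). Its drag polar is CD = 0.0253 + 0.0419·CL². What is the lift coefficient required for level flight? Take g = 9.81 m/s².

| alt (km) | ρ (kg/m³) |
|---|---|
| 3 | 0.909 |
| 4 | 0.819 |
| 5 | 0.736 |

CL = 0.057

At 4 km, from the table: ρ = 0.819 kg/m³.
Weight W = mg = 53100 × 9.81 = 5.2091×10^5 N; in level flight L = W.
q = ½ρv² = ½ × 0.819 × 237² = 23000 Pa.
CL = W/(q·S) = 5.2091×10^5 / (23000 × 397) = 0.05705.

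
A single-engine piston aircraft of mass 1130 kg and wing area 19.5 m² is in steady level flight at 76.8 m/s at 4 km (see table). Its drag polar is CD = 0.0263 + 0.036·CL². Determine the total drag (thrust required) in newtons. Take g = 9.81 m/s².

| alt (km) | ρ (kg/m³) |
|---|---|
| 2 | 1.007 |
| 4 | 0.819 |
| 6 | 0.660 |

D = 1330 N

At 4 km, from the table: ρ = 0.819 kg/m³.
In steady level flight, lift balances weight: W = mg = 1130 × 9.81 = 11085 N.
Dynamic pressure q = 0.5 × 0.819 × 76.8² = 2415 Pa.
CL = W/(q·S) = 11085 / (2415 × 19.5) = 0.2354.
CD = 0.0263 + 0.036 × 0.2354² = 0.02829.
D = q·S·CD = 2415 × 19.5 × 0.02829 = 1333 N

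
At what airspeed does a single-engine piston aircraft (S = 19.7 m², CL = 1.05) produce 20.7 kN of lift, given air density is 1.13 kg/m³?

v = 42.1 m/s

L = ½ρv²S·CL ⇒ v = √(2L/(ρ·S·CL))
v = √(2 × 20700 / (1.13 × 19.7 × 1.05)) = √1771 = 42.1 m/s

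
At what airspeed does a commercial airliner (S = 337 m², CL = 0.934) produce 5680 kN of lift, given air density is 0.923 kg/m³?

v = 198 m/s

L = ½ρv²S·CL ⇒ v = √(2L/(ρ·S·CL))
v = √(2 × 5.68×10^6 / (0.923 × 337 × 0.934)) = √39100 = 198 m/s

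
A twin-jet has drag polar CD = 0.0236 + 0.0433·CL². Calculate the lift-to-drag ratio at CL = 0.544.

CD = 0.0236 + 0.0433 × 0.544² = 0.03641
L/D = CL/CD = 0.544 / 0.03641 = 14.9

L/D = 14.9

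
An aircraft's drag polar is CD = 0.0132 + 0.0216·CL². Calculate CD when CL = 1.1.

CD = 0.0393

CD = 0.0132 + 0.0216 × 1.1² = 0.0132 + 0.02614 = 0.0393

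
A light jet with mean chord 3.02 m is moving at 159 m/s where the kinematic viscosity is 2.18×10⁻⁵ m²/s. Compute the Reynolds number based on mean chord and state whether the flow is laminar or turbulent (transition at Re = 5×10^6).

Re = 2.2×10^7 (turbulent)

Re = v·c/ν = 159 × 3.02 / (2.18×10⁻⁵) = 2.2×10^7
Since 2.2×10^7 > 5×10^6, the flow is turbulent.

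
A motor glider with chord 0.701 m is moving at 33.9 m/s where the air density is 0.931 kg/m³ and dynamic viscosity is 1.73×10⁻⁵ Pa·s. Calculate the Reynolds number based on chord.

Re = 1.28×10^6

Re = ρ·v·c/μ = 0.931 × 33.9 × 0.701 / (1.73×10⁻⁵) = 1.28×10^6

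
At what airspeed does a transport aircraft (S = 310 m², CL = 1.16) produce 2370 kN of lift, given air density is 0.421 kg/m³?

L = ½ρv²S·CL ⇒ v = √(2L/(ρ·S·CL))
v = √(2 × 2.37×10^6 / (0.421 × 310 × 1.16)) = √31310 = 177 m/s

v = 177 m/s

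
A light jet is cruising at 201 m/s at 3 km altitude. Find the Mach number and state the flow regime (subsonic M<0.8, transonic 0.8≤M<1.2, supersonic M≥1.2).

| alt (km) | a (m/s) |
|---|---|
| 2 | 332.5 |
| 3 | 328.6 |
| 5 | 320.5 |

M = 0.612 (subsonic)

At 3 km, from the table: a = 328.6 m/s.
M = v/a = 201 / 328.6 = 0.612
M = 0.612 → subsonic.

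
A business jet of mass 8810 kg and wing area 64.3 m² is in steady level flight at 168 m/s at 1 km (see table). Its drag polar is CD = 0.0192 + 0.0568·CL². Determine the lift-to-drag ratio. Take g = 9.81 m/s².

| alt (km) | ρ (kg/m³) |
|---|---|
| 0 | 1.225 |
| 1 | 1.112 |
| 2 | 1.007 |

At 1 km, from the table: ρ = 1.112 kg/m³.
Level flight ⇒ L = W = m·g = 8810 × 9.81 = 86426 N.
Dynamic pressure q = 0.5 × 1.112 × 168² = 15690 Pa.
Required CL = L/(qS) = 86426/(15690·64.3) = 0.08565.
CD = 0.0192 + 0.0568 × 0.08565² = 0.01962.
L/D = CL/CD = 0.08565 / 0.01962 = 4.37

L/D = 4.37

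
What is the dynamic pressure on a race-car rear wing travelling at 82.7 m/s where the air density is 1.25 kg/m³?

q = ½ρv² = ½ × 1.25 × 82.7² = 4270 Pa

q = 4270 Pa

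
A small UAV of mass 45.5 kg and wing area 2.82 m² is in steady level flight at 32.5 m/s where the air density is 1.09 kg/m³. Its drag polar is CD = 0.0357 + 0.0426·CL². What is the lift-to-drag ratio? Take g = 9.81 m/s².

L/D = 7.06

In steady level flight, lift balances weight: W = mg = 45.5 × 9.81 = 446.36 N.
Dynamic pressure q = 0.5 × 1.09 × 32.5² = 575.7 Pa.
CL = 2W/(ρv²S) = 2×446.36/(1.09×32.5²×2.82) = 0.275.
CD = 0.0357 + 0.0426 × 0.275² = 0.03892.
L/D = CL/CD = 0.275 / 0.03892 = 7.06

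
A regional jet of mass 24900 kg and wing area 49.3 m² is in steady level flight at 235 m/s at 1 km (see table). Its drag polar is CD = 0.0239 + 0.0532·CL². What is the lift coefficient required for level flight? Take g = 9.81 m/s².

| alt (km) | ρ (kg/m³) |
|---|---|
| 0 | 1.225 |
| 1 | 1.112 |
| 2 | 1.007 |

At 1 km, from the table: ρ = 1.112 kg/m³.
Level flight ⇒ L = W = m·g = 24900 × 9.81 = 2.4427×10^5 N.
Dynamic pressure q = 0.5 × 1.112 × 235² = 30710 Pa.
Required CL = L/(qS) = 2.4427×10^5/(30710·49.3) = 0.1614.

CL = 0.161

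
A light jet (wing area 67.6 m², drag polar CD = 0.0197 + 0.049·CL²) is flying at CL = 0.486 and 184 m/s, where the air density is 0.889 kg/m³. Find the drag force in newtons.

D = 31800 N

CD = 0.0197 + 0.049 × 0.486² = 0.03127
D = ½ρv²S·CD = ½ × 0.889 × 184² × 67.6 × 0.03127 = 31800 N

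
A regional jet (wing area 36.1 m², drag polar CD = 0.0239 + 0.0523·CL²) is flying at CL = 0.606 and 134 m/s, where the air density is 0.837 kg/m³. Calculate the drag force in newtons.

CD = 0.0239 + 0.0523 × 0.606² = 0.04311
D = ½ρv²S·CD = ½ × 0.837 × 134² × 36.1 × 0.04311 = 11700 N

D = 11700 N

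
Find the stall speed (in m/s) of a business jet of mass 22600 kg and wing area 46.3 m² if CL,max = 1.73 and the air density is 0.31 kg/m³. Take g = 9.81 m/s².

At stall, lift equals weight: L = W = m·g = 22600 × 9.81 = 2.217×10^5 N.
V_stall = √(2W/(ρ·S·CL,max)) = √(2 × 2.217×10^5 / (0.31 × 46.3 × 1.73))
V_stall = √17860 = 134 m/s

V_stall = 134 m/s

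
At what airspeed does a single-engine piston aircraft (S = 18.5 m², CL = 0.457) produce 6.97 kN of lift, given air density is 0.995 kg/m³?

L = ½ρv²S·CL ⇒ v = √(2L/(ρ·S·CL))
v = √(2 × 6970 / (0.995 × 18.5 × 0.457)) = √1657 = 40.7 m/s

v = 40.7 m/s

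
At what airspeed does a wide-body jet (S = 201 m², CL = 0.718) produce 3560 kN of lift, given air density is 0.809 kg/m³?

v = 247 m/s

L = ½ρv²S·CL ⇒ v = √(2L/(ρ·S·CL))
v = √(2 × 3.56×10^6 / (0.809 × 201 × 0.718)) = √60980 = 247 m/s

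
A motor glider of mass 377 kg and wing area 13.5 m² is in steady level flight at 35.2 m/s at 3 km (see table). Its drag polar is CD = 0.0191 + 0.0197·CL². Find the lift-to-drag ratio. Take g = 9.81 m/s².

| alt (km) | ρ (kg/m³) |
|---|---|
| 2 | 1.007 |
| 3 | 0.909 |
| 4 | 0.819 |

L/D = 20.5

At 3 km, from the table: ρ = 0.909 kg/m³.
In steady level flight, lift balances weight: W = mg = 377 × 9.81 = 3698.4 N.
Dynamic pressure q = 0.5 × 0.909 × 35.2² = 563.1 Pa.
CL = W/(q·S) = 3698.4 / (563.1 × 13.5) = 0.4865.
CD = 0.0191 + 0.0197 × 0.4865² = 0.02376.
L/D = CL/CD = 0.4865 / 0.02376 = 20.5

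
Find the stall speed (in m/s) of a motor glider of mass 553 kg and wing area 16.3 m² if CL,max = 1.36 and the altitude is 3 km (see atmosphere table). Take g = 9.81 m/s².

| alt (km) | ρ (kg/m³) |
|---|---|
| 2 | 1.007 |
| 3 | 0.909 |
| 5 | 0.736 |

At 3 km, from the table: ρ = 0.909 kg/m³.
Weight W = mg = 553 × 9.81 = 5425 N.
From L = ½ρV²S·CL,max = W: V_stall = √(2W/(ρSCL,max)) = √(2·5425/(0.909·16.3·1.36))
V_stall = √538.4 = 23.2 m/s

V_stall = 23.2 m/s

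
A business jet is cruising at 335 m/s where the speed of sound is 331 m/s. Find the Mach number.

M = v/a = 335 / 331 = 1.01

M = 1.01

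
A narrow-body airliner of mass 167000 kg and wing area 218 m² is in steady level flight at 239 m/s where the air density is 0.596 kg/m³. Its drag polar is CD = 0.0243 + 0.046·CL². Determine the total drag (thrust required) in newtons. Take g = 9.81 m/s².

Weight W = mg = 167000 × 9.81 = 1.6383×10^6 N; in level flight L = W.
q = ½ρv² = ½ × 0.596 × 239² = 17020 Pa.
Required CL = L/(qS) = 1.6383×10^6/(17020·218) = 0.4415.
CD = 0.0243 + 0.046 × 0.4415² = 0.03327.
D = q·S·CD = 17020 × 218 × 0.03327 = 1.234×10^5 N

D = 1.23×10^5 N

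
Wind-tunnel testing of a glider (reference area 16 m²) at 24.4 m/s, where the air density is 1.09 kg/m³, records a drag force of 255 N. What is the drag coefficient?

CD = 0.0491

From D = ½ρv²S·CD, rearranging gives CD = 2D/(ρv²S).
CD = 2 × 255 / (1.09 × 24.4² × 16) = 0.0491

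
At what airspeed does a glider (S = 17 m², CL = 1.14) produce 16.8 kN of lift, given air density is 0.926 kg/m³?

L = ½ρv²S·CL ⇒ v = √(2L/(ρ·S·CL))
v = √(2 × 16800 / (0.926 × 17 × 1.14)) = √1872 = 43.3 m/s

v = 43.3 m/s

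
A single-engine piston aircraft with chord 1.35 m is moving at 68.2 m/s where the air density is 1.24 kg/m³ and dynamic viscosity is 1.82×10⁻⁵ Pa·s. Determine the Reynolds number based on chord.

Re = ρ·v·c/μ = 1.24 × 68.2 × 1.35 / (1.82×10⁻⁵) = 6.27×10^6

Re = 6.27×10^6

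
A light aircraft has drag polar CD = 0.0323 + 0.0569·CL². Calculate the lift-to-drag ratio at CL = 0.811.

L/D = 11.6

CD = 0.0323 + 0.0569 × 0.811² = 0.06972
L/D = CL/CD = 0.811 / 0.06972 = 11.6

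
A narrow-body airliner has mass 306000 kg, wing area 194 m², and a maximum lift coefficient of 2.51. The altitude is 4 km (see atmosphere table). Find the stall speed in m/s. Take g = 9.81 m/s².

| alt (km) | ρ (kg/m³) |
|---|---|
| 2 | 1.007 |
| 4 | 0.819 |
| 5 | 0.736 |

At 4 km, from the table: ρ = 0.819 kg/m³.
Weight W = mg = 306000 × 9.81 = 3.002×10^6 N.
From L = ½ρV²S·CL,max = W: V_stall = √(2W/(ρSCL,max)) = √(2·3.002×10^6/(0.819·194·2.51))
V_stall = √15050 = 123 m/s

V_stall = 123 m/s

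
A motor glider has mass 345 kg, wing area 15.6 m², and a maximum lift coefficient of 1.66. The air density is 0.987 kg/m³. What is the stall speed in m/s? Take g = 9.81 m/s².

V_stall = 16.3 m/s

At stall, lift equals weight: L = W = m·g = 345 × 9.81 = 3384 N.
V_stall = √(2W/(ρ·S·CL,max)) = √(2 × 3384 / (0.987 × 15.6 × 1.66))
V_stall = √264.8 = 16.3 m/s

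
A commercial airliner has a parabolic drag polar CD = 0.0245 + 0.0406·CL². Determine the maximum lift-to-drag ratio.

(L/D)max = 15.9

For CD = CD0 + K·CL², (L/D)max occurs at CL* = √(CD0/K) and equals 1/(2√(K·CD0)).
(L/D)max = 1/(2√(0.0406 × 0.0245)) = 1/(2 × 0.03154) = 15.9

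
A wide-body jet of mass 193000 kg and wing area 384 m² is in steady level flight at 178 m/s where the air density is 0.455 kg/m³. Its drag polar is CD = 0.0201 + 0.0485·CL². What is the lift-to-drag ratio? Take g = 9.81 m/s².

In steady level flight, lift balances weight: W = mg = 193000 × 9.81 = 1.8933×10^6 N.
Dynamic pressure q = 0.5 × 0.455 × 178² = 7208 Pa.
Required CL = L/(qS) = 1.8933×10^6/(7208·384) = 0.684.
CD = 0.0201 + 0.0485 × 0.684² = 0.04279.
L/D = CL/CD = 0.684 / 0.04279 = 16

L/D = 16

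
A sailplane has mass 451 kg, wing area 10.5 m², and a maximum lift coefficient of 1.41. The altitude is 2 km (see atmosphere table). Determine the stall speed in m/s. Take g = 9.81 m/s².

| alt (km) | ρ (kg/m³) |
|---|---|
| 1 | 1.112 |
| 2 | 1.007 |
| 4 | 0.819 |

V_stall = 24.4 m/s

At 2 km, from the table: ρ = 1.007 kg/m³.
Stall occurs when L = W at CL,max. W = mg = 451 × 9.81 = 4424 N.
V_stall = √(2W/(ρ·S·CL,max)) = √(2 × 4424 / (1.007 × 10.5 × 1.41))
V_stall = √593.5 = 24.4 m/s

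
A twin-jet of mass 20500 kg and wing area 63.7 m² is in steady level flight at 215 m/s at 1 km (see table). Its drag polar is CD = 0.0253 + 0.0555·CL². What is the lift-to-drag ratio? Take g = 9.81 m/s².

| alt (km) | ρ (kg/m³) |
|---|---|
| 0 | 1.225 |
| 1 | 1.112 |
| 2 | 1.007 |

L/D = 4.7

At 1 km, from the table: ρ = 1.112 kg/m³.
In steady level flight, lift balances weight: W = mg = 20500 × 9.81 = 2.011×10^5 N.
Dynamic pressure q = 0.5 × 1.112 × 215² = 25700 Pa.
CL = 2W/(ρv²S) = 2×2.011×10^5/(1.112×215²×63.7) = 0.1228.
CD = 0.0253 + 0.0555 × 0.1228² = 0.02614.
L/D = CL/CD = 0.1228 / 0.02614 = 4.7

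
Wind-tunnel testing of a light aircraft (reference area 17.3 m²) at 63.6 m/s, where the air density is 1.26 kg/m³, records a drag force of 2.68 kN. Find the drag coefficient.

From D = ½ρv²S·CD, rearranging gives CD = 2D/(ρv²S).
CD = 2 × 2680 / (1.26 × 63.6² × 17.3) = 0.0608

CD = 0.0608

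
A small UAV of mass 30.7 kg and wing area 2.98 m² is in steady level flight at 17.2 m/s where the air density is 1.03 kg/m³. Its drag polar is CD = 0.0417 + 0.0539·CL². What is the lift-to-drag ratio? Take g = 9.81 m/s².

L/D = 10.1

Weight W = mg = 30.7 × 9.81 = 301.17 N; in level flight L = W.
q = ½ρv² = ½ × 1.03 × 17.2² = 152.4 Pa.
Required CL = L/(qS) = 301.17/(152.4·2.98) = 0.6633.
CD = 0.0417 + 0.0539 × 0.6633² = 0.06542.
L/D = CL/CD = 0.6633 / 0.06542 = 10.1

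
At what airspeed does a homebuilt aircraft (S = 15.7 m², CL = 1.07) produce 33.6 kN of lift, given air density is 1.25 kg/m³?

L = ½ρv²S·CL ⇒ v = √(2L/(ρ·S·CL))
v = √(2 × 33600 / (1.25 × 15.7 × 1.07)) = √3200 = 56.6 m/s

v = 56.6 m/s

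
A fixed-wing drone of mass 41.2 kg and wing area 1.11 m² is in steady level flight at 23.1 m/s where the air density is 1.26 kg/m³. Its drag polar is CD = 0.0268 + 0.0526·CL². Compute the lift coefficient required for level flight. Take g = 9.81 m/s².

CL = 1.08

Weight W = mg = 41.2 × 9.81 = 404.17 N; in level flight L = W.
q = ½ρv² = ½ × 1.26 × 23.1² = 336.2 Pa.
Required CL = L/(qS) = 404.17/(336.2·1.11) = 1.083.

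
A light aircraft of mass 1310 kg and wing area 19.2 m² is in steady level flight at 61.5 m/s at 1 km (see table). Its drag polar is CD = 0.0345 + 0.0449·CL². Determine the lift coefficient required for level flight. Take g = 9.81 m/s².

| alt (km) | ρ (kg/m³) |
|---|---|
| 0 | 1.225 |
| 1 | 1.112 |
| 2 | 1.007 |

CL = 0.318

At 1 km, from the table: ρ = 1.112 kg/m³.
Weight W = mg = 1310 × 9.81 = 12851 N; in level flight L = W.
Dynamic pressure q = 0.5 × 1.112 × 61.5² = 2103 Pa.
Required CL = L/(qS) = 12851/(2103·19.2) = 0.3183.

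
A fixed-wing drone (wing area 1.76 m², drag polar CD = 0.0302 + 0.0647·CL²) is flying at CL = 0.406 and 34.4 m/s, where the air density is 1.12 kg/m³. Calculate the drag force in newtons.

CD = 0.0302 + 0.0647 × 0.406² = 0.04086
D = ½ρv²S·CD = ½ × 1.12 × 34.4² × 1.76 × 0.04086 = 47.7 N

D = 47.7 N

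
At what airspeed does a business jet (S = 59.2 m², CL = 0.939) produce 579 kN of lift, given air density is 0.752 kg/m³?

L = ½ρv²S·CL ⇒ v = √(2L/(ρ·S·CL))
v = √(2 × 5.79×10^5 / (0.752 × 59.2 × 0.939)) = √27700 = 166 m/s

v = 166 m/s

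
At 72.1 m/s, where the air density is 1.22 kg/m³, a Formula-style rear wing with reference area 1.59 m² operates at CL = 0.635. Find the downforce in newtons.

L = 3200 N

L = ½ρv²S·CL = ½ × 1.22 × 72.1² × 1.59 × 0.635 = 3200 N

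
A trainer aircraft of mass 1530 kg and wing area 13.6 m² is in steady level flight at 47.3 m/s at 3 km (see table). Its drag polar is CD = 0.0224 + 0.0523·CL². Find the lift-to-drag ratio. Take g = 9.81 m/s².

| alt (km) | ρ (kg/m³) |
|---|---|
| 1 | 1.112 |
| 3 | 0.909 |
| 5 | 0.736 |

L/D = 12.9

At 3 km, from the table: ρ = 0.909 kg/m³.
In steady level flight, lift balances weight: W = mg = 1530 × 9.81 = 15009 N.
Dynamic pressure q = 0.5 × 0.909 × 47.3² = 1017 Pa.
CL = 2W/(ρv²S) = 2×15009/(0.909×47.3²×13.6) = 1.085.
CD = 0.0224 + 0.0523 × 1.085² = 0.08401.
L/D = CL/CD = 1.085 / 0.08401 = 12.9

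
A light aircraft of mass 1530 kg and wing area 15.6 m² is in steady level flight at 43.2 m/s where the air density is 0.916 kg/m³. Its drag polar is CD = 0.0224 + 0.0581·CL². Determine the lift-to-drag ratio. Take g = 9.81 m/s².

L/D = 11.7

Level flight ⇒ L = W = m·g = 1530 × 9.81 = 15009 N.
Dynamic pressure q = 0.5 × 0.916 × 43.2² = 854.7 Pa.
CL = W/(q·S) = 15009 / (854.7 × 15.6) = 1.126.
CD = 0.0224 + 0.0581 × 1.126² = 0.09602.
L/D = CL/CD = 1.126 / 0.09602 = 11.7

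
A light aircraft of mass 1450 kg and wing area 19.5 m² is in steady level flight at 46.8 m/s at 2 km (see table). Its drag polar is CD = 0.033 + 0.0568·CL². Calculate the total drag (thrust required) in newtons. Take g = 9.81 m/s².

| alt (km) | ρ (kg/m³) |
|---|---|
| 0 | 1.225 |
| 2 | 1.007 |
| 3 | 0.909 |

At 2 km, from the table: ρ = 1.007 kg/m³.
In steady level flight, lift balances weight: W = mg = 1450 × 9.81 = 14224 N.
q = ½ρv² = ½ × 1.007 × 46.8² = 1103 Pa.
CL = W/(q·S) = 14224 / (1103 × 19.5) = 0.6615.
CD = 0.033 + 0.0568 × 0.6615² = 0.05785.
D = q·S·CD = 1103 × 19.5 × 0.05785 = 1244 N

D = 1240 N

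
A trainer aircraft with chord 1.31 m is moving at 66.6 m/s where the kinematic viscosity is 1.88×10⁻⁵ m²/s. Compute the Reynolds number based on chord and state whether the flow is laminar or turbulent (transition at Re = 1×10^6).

Re = v·c/ν = 66.6 × 1.31 / (1.88×10⁻⁵) = 4.64×10^6
Since 4.64×10^6 > 1×10^6, the flow is turbulent.

Re = 4.64×10^6 (turbulent)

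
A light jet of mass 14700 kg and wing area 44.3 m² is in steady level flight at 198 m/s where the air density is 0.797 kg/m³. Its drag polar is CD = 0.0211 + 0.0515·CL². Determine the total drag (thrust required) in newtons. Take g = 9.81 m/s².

D = 16200 N

Level flight ⇒ L = W = m·g = 14700 × 9.81 = 1.4421×10^5 N.
Dynamic pressure q = 0.5 × 0.797 × 198² = 15620 Pa.
CL = W/(q·S) = 1.4421×10^5 / (15620 × 44.3) = 0.2084.
CD = 0.0211 + 0.0515 × 0.2084² = 0.02334.
D = q·S·CD = 15620 × 44.3 × 0.02334 = 16150 N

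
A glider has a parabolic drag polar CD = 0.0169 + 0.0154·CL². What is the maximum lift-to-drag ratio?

(L/D)max = 31

For CD = CD0 + K·CL², (L/D)max occurs at CL* = √(CD0/K) and equals 1/(2√(K·CD0)).
(L/D)max = 1/(2√(0.0154 × 0.0169)) = 1/(2 × 0.01613) = 31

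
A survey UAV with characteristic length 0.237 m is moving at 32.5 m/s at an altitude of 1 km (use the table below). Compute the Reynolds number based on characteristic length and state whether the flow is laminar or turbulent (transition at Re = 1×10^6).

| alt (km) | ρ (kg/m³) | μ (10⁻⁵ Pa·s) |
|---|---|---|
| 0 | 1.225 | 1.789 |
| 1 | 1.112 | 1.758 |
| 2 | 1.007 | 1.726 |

At 1 km, from the table: ρ = 1.112 kg/m³, μ = 1.758×10⁻⁵ Pa·s.
Re = ρ·v·c/μ = 1.112 × 32.5 × 0.237 / (1.758×10⁻⁵) = 4.87×10^5
Since 4.87×10^5 < 1×10^6, the flow is laminar.

Re = 4.87×10^5 (laminar)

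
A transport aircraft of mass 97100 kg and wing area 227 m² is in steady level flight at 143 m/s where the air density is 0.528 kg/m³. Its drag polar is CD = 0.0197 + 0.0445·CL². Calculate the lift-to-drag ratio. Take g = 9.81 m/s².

Weight W = mg = 97100 × 9.81 = 9.5255×10^5 N; in level flight L = W.
Dynamic pressure q = 0.5 × 0.528 × 143² = 5399 Pa.
Required CL = L/(qS) = 9.5255×10^5/(5399·227) = 0.7773.
CD = 0.0197 + 0.0445 × 0.7773² = 0.04659.
L/D = CL/CD = 0.7773 / 0.04659 = 16.7

L/D = 16.7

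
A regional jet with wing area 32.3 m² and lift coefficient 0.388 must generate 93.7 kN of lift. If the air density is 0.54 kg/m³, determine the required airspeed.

v = 166 m/s

L = ½ρv²S·CL ⇒ v = √(2L/(ρ·S·CL))
v = √(2 × 93700 / (0.54 × 32.3 × 0.388)) = √27690 = 166 m/s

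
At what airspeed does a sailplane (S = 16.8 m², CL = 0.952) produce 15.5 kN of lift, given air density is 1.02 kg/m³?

v = 43.6 m/s

L = ½ρv²S·CL ⇒ v = √(2L/(ρ·S·CL))
v = √(2 × 15500 / (1.02 × 16.8 × 0.952)) = √1900 = 43.6 m/s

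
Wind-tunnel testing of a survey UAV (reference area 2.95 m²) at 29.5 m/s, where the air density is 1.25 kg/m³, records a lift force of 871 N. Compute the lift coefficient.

From L = ½ρv²S·CL, rearranging gives CL = 2L/(ρv²S).
CL = 2 × 871 / (1.25 × 29.5² × 2.95) = 0.543

CL = 0.543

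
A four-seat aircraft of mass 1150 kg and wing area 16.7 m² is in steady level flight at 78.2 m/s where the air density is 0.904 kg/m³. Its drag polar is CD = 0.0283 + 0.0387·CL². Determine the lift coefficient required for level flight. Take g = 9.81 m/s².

CL = 0.244

Weight W = mg = 1150 × 9.81 = 11282 N; in level flight L = W.
Dynamic pressure q = 0.5 × 0.904 × 78.2² = 2764 Pa.
CL = 2W/(ρv²S) = 2×11282/(0.904×78.2²×16.7) = 0.2444.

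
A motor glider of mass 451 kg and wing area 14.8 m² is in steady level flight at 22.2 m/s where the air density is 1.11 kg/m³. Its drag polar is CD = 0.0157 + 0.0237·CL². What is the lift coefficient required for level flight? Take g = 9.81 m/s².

CL = 1.09

Weight W = mg = 451 × 9.81 = 4424.3 N; in level flight L = W.
Dynamic pressure q = 0.5 × 1.11 × 22.2² = 273.5 Pa.
Required CL = L/(qS) = 4424.3/(273.5·14.8) = 1.093.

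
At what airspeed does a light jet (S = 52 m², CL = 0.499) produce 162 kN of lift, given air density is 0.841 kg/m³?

v = 122 m/s

L = ½ρv²S·CL ⇒ v = √(2L/(ρ·S·CL))
v = √(2 × 1.62×10^5 / (0.841 × 52 × 0.499)) = √14850 = 122 m/s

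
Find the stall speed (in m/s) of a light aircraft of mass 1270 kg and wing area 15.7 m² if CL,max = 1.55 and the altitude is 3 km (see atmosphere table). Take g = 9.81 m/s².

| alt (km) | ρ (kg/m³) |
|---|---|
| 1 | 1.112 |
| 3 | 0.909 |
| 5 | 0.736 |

At 3 km, from the table: ρ = 0.909 kg/m³.
Weight W = mg = 1270 × 9.81 = 12460 N.
From L = ½ρV²S·CL,max = W: V_stall = √(2W/(ρSCL,max)) = √(2·12460/(0.909·15.7·1.55))
V_stall = √1126 = 33.6 m/s

V_stall = 33.6 m/s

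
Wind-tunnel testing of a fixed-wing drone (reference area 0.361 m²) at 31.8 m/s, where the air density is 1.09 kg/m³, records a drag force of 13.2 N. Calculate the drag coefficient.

CD = 0.0663

From D = ½ρv²S·CD, rearranging gives CD = 2D/(ρv²S).
CD = 2 × 13.2 / (1.09 × 31.8² × 0.361) = 0.0663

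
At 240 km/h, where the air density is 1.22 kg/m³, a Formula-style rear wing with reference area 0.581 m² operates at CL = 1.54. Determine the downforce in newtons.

L = 2430 N

Convert speed: v = 240 km/h ÷ 3.6 = 66.67 m/s.
L = ½ρv²S·CL = ½ × 1.22 × 66.67² × 0.581 × 1.54 = 2430 N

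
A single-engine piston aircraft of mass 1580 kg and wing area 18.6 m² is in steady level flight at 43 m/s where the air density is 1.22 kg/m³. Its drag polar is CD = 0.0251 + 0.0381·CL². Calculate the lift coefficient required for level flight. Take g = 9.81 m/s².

Level flight ⇒ L = W = m·g = 1580 × 9.81 = 15500 N.
q = ½ρv² = ½ × 1.22 × 43² = 1128 Pa.
CL = W/(q·S) = 15500 / (1128 × 18.6) = 0.7388.

CL = 0.739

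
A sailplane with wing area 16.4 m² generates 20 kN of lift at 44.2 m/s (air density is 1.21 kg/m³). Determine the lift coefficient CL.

From L = ½ρv²S·CL, rearranging gives CL = 2L/(ρv²S).
CL = 2 × 20000 / (1.21 × 44.2² × 16.4) = 1.03

CL = 1.03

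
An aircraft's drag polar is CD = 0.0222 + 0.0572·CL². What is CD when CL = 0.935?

CD = 0.0722

CD = 0.0222 + 0.0572 × 0.935² = 0.0222 + 0.05001 = 0.0722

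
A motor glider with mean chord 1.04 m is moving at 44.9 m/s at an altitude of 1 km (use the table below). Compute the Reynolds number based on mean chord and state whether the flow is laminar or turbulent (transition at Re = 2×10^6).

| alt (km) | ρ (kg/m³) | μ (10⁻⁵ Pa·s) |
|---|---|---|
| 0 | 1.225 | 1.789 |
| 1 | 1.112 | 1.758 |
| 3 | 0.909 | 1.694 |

Re = 2.95×10^6 (turbulent)

At 1 km, from the table: ρ = 1.112 kg/m³, μ = 1.758×10⁻⁵ Pa·s.
Re = ρ·v·c/μ = 1.112 × 44.9 × 1.04 / (1.758×10⁻⁵) = 2.95×10^6
Since 2.95×10^6 > 2×10^6, the flow is turbulent.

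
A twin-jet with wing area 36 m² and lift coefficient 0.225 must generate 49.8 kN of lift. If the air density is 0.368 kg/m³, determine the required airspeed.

L = ½ρv²S·CL ⇒ v = √(2L/(ρ·S·CL))
v = √(2 × 49800 / (0.368 × 36 × 0.225)) = √33410 = 183 m/s

v = 183 m/s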